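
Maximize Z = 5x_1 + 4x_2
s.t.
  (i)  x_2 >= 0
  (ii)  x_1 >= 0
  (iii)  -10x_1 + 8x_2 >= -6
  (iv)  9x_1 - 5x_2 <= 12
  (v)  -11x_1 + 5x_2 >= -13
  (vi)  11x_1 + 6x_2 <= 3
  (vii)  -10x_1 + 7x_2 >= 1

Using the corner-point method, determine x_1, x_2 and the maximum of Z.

Feasible corners and Z = 5x_1 + 4x_2:
  (0, 1/2) → Z = 2
  (0, 1/7) → Z = 4/7
  (15/137, 41/137) → Z = 239/137

At the optimal vertex, x_1 = 0 and 11x_1 + 6x_2 = 3.
Solving simultaneously gives x_1 = 0, x_2 = 1/2.

x_1 = 0, x_2 = 1/2, maximum Z = 2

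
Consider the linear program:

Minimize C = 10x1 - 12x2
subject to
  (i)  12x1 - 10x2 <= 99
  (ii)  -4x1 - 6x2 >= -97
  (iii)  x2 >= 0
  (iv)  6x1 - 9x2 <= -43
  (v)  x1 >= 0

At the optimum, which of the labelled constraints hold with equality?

Feasible corners and C = 10x1 - 12x2:
  (205/24, 377/36) → C = -161/4
  (0, 97/6) → C = -194
  (0, 43/9) → C = -172/3

The minimum is at (0, 97/6). Substituting into each constraint, equality holds for (ii) and (v); the remaining constraints have slack.

(ii) and (v)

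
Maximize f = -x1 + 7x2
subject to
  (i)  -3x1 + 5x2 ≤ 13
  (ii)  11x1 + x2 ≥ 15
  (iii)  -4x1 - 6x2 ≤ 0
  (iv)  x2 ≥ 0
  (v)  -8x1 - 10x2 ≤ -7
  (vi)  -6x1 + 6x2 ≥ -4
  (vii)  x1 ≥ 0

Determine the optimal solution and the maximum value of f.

x1 = 49/6, x2 = 15/2, maximum f = 133/3

Extreme points and f = -x1 + 7x2:
  (31/29, 94/29) → f = 627/29
  (49/6, 15/2) → f = 133/3
  (47/36, 23/36) → f = 19/6

At the optimal vertex, -3x1 + 5x2 = 13 and -6x1 + 6x2 = -4.
Solving simultaneously gives x1 = 49/6, x2 = 15/2.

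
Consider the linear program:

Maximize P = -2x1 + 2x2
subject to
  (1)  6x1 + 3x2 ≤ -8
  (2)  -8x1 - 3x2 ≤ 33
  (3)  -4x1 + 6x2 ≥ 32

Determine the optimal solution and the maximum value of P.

Corner points and P = -2x1 + 2x2:
  (-25/2, 67/3) → P = 209/3
  (-3, 10/3) → P = 38/3
  (-49/10, 31/15) → P = 209/15

x1 = -25/2, x2 = 67/3, maximum P = 209/3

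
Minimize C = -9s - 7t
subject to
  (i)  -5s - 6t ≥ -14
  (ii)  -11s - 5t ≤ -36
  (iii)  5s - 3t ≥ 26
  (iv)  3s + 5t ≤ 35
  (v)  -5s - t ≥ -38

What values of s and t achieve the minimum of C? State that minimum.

s = 214/25, t = -24/5, minimum C = -1086/25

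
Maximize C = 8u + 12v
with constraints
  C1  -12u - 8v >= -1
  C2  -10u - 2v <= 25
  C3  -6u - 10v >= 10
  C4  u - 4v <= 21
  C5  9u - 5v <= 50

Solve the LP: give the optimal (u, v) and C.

Vertices and C = 8u + 12v:
  (5/4, -7/4) → C = -11
  (135/44, -197/44) → C = -321/11
  (-115/44, 25/44) → C = -155/11
  (-29/21, -235/42) → C = -1642/21
  (95/31, -139/31) → C = -908/31

u = 5/4, v = -7/4, maximum C = -11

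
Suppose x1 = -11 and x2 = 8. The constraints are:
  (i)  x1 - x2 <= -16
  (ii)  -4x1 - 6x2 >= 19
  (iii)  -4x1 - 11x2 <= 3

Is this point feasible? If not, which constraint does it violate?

Constraint (ii): -4x1 - 6x2 = -4, which is not ≥ 19. All other constraints are satisfied.

not feasible — violates (ii)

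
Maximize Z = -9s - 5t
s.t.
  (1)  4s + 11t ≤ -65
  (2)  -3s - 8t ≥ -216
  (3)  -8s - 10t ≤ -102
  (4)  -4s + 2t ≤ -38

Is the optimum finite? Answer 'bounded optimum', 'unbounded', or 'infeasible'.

Vertices and Z = -9s - 5t:
  (2896, -1059) → Z = -20769
  (443/12, -58/3) → Z = -2827/12
The feasible region has finitely many vertices and no improving ray; the maximum is -2827/12 at (443/12, -58/3).

bounded optimum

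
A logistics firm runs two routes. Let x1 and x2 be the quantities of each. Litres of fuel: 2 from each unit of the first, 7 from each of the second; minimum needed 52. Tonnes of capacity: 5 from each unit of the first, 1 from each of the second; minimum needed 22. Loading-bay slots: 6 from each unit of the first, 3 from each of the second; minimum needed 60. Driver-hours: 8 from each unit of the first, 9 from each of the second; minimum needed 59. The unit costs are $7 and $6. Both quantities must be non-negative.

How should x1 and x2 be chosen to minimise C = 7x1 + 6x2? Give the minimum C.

Feasible corners and C = 7x1 + 6x2:
  (0, 22) → C = 132
  (26, 0) → C = 182
  (22/3, 16/3) → C = 250/3
  (2/3, 56/3) → C = 350/3
The feasible region is unbounded (it extends along (0, 1), (1, 0)), but C strictly increases along every unbounded feasible direction, so there is no improving ray and the minimum is attained at a vertex.

The binding constraints are 2x1 + 7x2 = 52 and 6x1 + 3x2 = 60.
Solving simultaneously gives x1 = 22/3, x2 = 16/3.

x1 = 22/3, x2 = 16/3, minimum C = 250/3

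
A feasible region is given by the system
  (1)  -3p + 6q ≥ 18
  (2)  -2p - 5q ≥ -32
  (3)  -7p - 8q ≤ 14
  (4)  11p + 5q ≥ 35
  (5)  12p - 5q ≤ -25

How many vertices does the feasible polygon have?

3

The feasible vertices (each the meet of two boundaries and inside every other half-plane) are:
  (1/3, 94/15)
  (1/2, 31/5)
  (10/23, 139/23)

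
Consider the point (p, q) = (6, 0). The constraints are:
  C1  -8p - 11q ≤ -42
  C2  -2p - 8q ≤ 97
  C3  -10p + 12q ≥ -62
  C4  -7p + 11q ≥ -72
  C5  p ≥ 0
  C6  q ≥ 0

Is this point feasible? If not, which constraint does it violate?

feasible

C1: -48 ≤ -42 ✓
C2: -12 ≤ 97 ✓
C3: -60 ≥ -62 ✓
C4: -42 ≥ -72 ✓
C5: 6 ≥ 0 ✓
C6: 0 ≥ 0 ✓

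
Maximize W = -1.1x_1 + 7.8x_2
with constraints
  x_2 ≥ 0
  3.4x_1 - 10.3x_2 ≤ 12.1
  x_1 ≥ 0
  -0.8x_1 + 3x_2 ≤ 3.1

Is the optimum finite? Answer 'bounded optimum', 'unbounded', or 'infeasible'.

bounded optimum

Feasible corners and W = -1.1x_1 + 7.8x_2:
  (121/34, 0) → W = -1331/340
  (0, 0) → W = 0
  (6823/196, 1011/98) → W = 42.175
  (0, 31/30) → W = 8.06
The feasible region has finitely many vertices and no improving ray; the maximum is 42.175 at (6823/196, 1011/98).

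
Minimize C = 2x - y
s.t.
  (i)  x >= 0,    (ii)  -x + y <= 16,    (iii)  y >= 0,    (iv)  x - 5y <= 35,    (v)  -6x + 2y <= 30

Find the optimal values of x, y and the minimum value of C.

Corner points and C = 2x - y:
  (0, 0) → C = 0
  (0, 15) → C = -15
  (1/2, 33/2) → C = -31/2
  (35, 0) → C = 70
The feasible region is unbounded (it extends along (1, 1), (5, 1)), but C strictly increases along every unbounded feasible direction, so there is no improving ray and the minimum is attained at a vertex.

x = 1/2, y = 33/2, minimum C = -31/2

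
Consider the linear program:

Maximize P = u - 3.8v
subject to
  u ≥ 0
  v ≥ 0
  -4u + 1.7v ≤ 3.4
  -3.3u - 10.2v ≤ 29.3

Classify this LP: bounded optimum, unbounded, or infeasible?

From the feasible point (0, 0), moving in the direction (1, 0) keeps every constraint satisfied while P increases without bound.

unbounded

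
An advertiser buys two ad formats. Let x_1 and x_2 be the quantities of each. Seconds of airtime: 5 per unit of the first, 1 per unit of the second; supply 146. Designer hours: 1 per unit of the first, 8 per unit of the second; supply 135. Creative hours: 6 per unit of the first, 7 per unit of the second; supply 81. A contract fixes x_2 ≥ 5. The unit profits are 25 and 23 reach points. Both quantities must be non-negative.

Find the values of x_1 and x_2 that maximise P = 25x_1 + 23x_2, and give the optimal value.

x_1 = 23/3, x_2 = 5, maximum P = 920/3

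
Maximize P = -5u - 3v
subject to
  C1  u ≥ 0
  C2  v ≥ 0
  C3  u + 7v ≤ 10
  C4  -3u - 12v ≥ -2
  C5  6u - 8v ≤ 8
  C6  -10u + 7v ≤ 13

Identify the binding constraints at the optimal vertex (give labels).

C1 and C2

Extreme points and P = -5u - 3v:
  (0, 0) → P = 0
  (0, 1/6) → P = -1/2
  (2/3, 0) → P = -10/3

The maximum is at (0, 0). Substituting into each constraint, equality holds for C1 and C2; the remaining constraints have slack.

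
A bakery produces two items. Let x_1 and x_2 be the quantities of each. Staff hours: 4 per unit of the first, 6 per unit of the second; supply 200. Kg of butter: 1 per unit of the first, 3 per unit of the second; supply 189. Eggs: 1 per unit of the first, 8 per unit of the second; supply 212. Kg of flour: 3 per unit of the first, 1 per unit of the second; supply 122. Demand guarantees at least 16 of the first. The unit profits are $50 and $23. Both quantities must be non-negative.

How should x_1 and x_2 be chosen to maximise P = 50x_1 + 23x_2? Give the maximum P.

x_1 = 38, x_2 = 8, maximum P = 2084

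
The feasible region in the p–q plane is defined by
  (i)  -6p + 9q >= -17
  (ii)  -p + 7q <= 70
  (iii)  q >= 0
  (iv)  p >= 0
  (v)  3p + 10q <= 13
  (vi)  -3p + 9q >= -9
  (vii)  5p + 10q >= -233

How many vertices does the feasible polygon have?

4

Of the 21 pairwise boundary intersections, those satisfying every inequality are:
  (17/6, 0)
  (287/87, 9/29)
  (0, 0)
  (0, 13/10)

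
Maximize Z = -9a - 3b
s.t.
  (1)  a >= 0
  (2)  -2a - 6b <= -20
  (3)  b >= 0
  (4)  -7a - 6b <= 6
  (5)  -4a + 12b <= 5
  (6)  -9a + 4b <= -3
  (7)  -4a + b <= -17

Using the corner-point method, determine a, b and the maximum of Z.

a = 61/13, b = 23/13, maximum Z = -618/13

Corner points and Z = -9a - 3b:
  (10, 0) → Z = -90
  (61/13, 23/13) → Z = -618/13
  (19/4, 2) → Z = -195/4
The feasible region is unbounded (it extends along (3, 1), (1, 0)), but Z strictly decreases along every unbounded feasible direction, so there is no improving ray and the maximum is attained at a vertex.

The binding constraints are -2a - 6b = -20 and -4a + b = -17.
Solving simultaneously gives a = 61/13, b = 23/13.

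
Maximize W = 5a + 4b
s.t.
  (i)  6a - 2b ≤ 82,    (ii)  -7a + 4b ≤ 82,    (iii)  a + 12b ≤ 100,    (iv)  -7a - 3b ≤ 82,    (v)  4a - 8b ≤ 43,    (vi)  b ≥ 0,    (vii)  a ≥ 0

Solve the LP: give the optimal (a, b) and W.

a = 16, b = 7, maximum W = 108

Extreme points and W = 5a + 4b:
  (16, 7) → W = 108
  (57/4, 7/4) → W = 313/4
  (0, 25/3) → W = 100/3
  (43/4, 0) → W = 215/4
  (0, 0) → W = 0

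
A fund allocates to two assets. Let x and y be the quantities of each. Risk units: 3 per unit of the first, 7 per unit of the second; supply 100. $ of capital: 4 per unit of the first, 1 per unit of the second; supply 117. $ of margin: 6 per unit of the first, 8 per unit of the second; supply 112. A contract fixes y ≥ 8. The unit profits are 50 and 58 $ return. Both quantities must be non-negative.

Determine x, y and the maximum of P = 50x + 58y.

x = 8, y = 8, maximum P = 864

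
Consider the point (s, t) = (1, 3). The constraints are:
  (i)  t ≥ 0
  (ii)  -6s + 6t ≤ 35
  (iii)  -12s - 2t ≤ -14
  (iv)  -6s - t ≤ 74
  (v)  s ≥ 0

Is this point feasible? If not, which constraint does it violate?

(i): 3 ≥ 0 ✓
(ii): 12 ≤ 35 ✓
(iii): -18 ≤ -14 ✓
(iv): -9 ≤ 74 ✓
(v): 1 ≥ 0 ✓

feasible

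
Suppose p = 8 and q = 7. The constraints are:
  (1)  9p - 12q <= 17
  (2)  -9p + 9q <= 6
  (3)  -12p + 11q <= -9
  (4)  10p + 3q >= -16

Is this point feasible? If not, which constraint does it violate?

feasible

(1): -12 ≤ 17 ✓
(2): -9 ≤ 6 ✓
(3): -19 ≤ -9 ✓
(4): 101 ≥ -16 ✓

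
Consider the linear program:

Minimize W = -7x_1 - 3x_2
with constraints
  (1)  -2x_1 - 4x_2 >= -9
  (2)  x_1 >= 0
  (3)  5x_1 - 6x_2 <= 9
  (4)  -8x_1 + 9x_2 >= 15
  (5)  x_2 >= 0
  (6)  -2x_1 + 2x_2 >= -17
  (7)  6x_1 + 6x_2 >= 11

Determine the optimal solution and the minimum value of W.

At the optimal vertex, -2x_1 - 4x_2 = -9 and -8x_1 + 9x_2 = 15.
Solving simultaneously gives x_1 = 21/50, x_2 = 51/25.

x_1 = 21/50, x_2 = 51/25, minimum W = -453/50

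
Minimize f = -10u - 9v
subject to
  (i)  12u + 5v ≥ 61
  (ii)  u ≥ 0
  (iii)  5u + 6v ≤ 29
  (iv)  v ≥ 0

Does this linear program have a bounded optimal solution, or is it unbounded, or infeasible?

Extreme points and f = -10u - 9v:
  (221/47, 43/47) → f = -2597/47
  (61/12, 0) → f = -305/6
  (29/5, 0) → f = -58
The feasible region has finitely many vertices and no improving ray; the minimum is -58 at (29/5, 0).

bounded optimum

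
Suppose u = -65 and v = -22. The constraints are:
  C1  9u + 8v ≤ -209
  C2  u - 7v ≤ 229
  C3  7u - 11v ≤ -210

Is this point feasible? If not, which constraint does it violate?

C1: -761 ≤ -209 ✓
C2: 89 ≤ 229 ✓
C3: -213 ≤ -210 ✓

feasible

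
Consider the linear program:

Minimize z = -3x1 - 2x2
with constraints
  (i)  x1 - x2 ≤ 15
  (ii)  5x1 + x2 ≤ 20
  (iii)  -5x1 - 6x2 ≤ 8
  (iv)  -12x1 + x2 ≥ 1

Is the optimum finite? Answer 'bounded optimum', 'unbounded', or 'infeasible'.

From the feasible point (19/17, 245/17), moving in the direction (-1, 5) keeps every constraint satisfied while z decreases without bound.

unbounded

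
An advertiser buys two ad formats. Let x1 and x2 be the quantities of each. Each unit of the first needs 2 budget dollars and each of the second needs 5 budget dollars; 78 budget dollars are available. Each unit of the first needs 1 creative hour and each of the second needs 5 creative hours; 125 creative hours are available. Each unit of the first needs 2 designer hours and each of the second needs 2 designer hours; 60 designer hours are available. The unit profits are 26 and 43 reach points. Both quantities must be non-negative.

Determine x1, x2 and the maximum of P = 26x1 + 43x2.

Corner points and P = 26x1 + 43x2:
  (0, 0) → P = 0
  (0, 78/5) → P = 3354/5
  (30, 0) → P = 780
  (24, 6) → P = 882

The binding constraints are 2x1 + 5x2 = 78 and 2x1 + 2x2 = 60.
Solving simultaneously gives x1 = 24, x2 = 6.

x1 = 24, x2 = 6, maximum P = 882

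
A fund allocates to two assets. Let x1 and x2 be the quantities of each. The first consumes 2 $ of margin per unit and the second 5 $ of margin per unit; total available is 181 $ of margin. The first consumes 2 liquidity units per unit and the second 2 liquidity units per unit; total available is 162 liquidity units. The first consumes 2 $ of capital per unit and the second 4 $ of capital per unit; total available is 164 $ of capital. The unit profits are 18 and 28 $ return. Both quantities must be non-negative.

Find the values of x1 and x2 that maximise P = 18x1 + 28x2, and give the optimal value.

x1 = 80, x2 = 1, maximum P = 1468

Feasible corners and P = 18x1 + 28x2:
  (0, 0) → P = 0
  (0, 181/5) → P = 5068/5
  (81, 0) → P = 1458
  (48, 17) → P = 1340
  (80, 1) → P = 1468

The optimum lies where 2x1 + 2x2 = 162 and 2x1 + 4x2 = 164.
Solving simultaneously gives x1 = 80, x2 = 1.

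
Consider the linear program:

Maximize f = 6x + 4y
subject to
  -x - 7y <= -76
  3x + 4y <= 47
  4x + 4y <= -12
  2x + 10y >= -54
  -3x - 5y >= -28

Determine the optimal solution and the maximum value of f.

x = -97/6, y = 79/6, maximum f = -133/3

Vertices and f = 6x + 4y:
  (-97/6, 79/6) → f = -133/3
  (-569/2, 103/2) → f = -1501
  (-43/2, 37/2) → f = -55
The feasible region is unbounded (it extends along (-5, 3), (-5, 1)), but f strictly decreases along every unbounded feasible direction, so there is no improving ray and the maximum is attained at a vertex.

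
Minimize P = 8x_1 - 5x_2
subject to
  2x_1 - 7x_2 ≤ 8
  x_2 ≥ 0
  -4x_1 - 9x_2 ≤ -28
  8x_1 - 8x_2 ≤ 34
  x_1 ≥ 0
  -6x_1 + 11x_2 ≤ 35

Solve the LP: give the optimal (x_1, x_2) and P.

x_1 = 0, x_2 = 35/11, minimum P = -175/11

At the optimal vertex, x_1 = 0 and -6x_1 + 11x_2 = 35.
Solving simultaneously gives x_1 = 0, x_2 = 35/11.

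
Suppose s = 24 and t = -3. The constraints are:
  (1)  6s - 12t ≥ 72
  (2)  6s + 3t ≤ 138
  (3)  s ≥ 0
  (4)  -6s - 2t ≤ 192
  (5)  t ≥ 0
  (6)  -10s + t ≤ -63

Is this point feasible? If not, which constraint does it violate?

not feasible — violates (5)

Constraint (5): t = -3, which is not ≥ 0. All other constraints are satisfied.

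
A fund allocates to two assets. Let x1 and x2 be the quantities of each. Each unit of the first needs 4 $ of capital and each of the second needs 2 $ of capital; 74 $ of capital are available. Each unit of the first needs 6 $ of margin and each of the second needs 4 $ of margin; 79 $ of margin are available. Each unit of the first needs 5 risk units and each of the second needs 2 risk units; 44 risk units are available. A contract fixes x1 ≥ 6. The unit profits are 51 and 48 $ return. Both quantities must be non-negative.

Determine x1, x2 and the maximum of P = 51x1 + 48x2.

Feasible corners and P = 51x1 + 48x2:
  (44/5, 0) → P = 2244/5
  (6, 0) → P = 306
  (6, 7) → P = 642

The binding constraints are 5x1 + 2x2 = 44 and x1 = 6.
Solving simultaneously gives x1 = 6, x2 = 7.

x1 = 6, x2 = 7, maximum P = 642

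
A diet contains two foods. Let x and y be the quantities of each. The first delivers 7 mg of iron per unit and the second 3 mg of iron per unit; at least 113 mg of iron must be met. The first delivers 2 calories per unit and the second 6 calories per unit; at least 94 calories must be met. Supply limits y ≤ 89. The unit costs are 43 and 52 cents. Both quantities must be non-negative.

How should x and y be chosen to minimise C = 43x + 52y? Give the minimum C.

x = 11, y = 12, minimum C = 1097

Feasible corners and C = 43x + 52y:
  (0, 113/3) → C = 5876/3
  (0, 89) → C = 4628
  (47, 0) → C = 2021
  (11, 12) → C = 1097
The feasible region is unbounded (it extends along (1, 0)), but C strictly increases along every unbounded feasible direction, so there is no improving ray and the minimum is attained at a vertex.

At the optimal vertex, 7x + 3y = 113 and 2x + 6y = 94.
Solving simultaneously gives x = 11, y = 12.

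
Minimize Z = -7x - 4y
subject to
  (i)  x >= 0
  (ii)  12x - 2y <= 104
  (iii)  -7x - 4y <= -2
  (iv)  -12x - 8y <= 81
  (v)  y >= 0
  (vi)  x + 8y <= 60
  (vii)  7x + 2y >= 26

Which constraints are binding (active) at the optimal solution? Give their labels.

Corner points and Z = -7x - 4y:
  (26/3, 0) → Z = -182/3
  (68/7, 44/7) → Z = -652/7
  (26/7, 0) → Z = -26
  (44/27, 197/27) → Z = -1096/27

The minimum is at (68/7, 44/7). Substituting into each constraint, equality holds for (ii) and (vi); the remaining constraints have slack.

(ii) and (vi)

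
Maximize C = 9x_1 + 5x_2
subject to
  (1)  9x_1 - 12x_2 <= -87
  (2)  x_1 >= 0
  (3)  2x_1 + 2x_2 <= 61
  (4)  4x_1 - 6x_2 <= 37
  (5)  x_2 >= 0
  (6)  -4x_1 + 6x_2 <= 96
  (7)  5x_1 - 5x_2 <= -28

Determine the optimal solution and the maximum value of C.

Feasible corners and C = 9x_1 + 5x_2:
  (0, 29/4) → C = 145/4
  (33/5, 61/5) → C = 602/5
  (0, 16) → C = 80
  (87/10, 109/5) → C = 1873/10
  (249/20, 361/20) → C = 2023/10

At the optimal vertex, 2x_1 + 2x_2 = 61 and 5x_1 - 5x_2 = -28.
Solving simultaneously gives x_1 = 249/20, x_2 = 361/20.

x_1 = 249/20, x_2 = 361/20, maximum C = 2023/10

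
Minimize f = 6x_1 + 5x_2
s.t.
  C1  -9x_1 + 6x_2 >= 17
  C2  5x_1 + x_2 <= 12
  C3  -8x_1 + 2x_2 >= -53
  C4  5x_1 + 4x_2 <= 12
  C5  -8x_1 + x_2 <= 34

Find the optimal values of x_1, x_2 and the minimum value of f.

x_1 = -187/39, x_2 = -170/39, minimum f = -1972/39

Vertices and f = 6x_1 + 5x_2:
  (2/33, 193/66) → f = 989/66
  (-187/39, -170/39) → f = -1972/39
  (-124/37, 266/37) → f = 586/37

At the optimal vertex, -9x_1 + 6x_2 = 17 and -8x_1 + x_2 = 34.
Solving simultaneously gives x_1 = -187/39, x_2 = -170/39.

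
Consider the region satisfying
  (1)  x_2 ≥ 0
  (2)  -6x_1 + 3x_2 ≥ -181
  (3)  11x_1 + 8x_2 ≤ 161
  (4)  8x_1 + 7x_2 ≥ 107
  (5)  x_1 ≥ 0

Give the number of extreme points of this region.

Intersecting each pair of boundary lines and keeping only the points that satisfy every inequality leaves:
  (161/11, 0)
  (107/8, 0)
  (0, 161/8)
  (0, 107/7)

4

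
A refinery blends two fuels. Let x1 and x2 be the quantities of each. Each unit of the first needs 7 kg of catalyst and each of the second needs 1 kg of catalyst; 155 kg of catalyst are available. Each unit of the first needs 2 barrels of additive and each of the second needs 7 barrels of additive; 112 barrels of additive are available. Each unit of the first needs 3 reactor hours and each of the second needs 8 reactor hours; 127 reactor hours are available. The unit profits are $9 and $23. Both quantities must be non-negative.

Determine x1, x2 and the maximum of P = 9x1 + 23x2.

Vertices and P = 9x1 + 23x2:
  (0, 0) → P = 0
  (0, 127/8) → P = 2921/8
  (155/7, 0) → P = 1395/7
  (21, 8) → P = 373

At the optimal vertex, 7x1 + x2 = 155 and 3x1 + 8x2 = 127.
Solving simultaneously gives x1 = 21, x2 = 8.

x1 = 21, x2 = 8, maximum P = 373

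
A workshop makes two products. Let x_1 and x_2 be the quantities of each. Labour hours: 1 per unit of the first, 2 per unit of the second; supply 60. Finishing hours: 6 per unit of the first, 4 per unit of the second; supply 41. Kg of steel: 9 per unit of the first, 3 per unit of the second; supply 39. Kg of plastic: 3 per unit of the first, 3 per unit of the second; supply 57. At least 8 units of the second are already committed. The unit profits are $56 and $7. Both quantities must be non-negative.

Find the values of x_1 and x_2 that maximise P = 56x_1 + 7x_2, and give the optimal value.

x_1 = 3/2, x_2 = 8, maximum P = 140

Feasible corners and P = 56x_1 + 7x_2:
  (0, 41/4) → P = 287/4
  (0, 8) → P = 56
  (3/2, 8) → P = 140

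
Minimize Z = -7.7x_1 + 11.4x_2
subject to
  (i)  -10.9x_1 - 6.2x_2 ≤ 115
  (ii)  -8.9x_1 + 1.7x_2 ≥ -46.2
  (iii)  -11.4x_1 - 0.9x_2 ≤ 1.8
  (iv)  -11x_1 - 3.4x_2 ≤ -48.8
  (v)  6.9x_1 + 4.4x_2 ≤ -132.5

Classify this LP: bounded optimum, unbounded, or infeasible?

The boundaries -10.9x_1 - 6.2x_2 = 115 and 6.9x_1 + 4.4x_2 = -132.5 meet at (15775/259, -65075/518), but that point violates -8.9x_1 + 1.7x_2 ≥ -46.2. Every candidate vertex is excluded by some other constraint, so the feasible region is empty.

infeasible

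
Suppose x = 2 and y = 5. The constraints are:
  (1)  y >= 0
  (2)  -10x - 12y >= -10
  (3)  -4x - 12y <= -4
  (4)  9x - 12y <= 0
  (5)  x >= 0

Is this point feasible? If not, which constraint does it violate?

Constraint (2): -10x - 12y = -80, which is not ≥ -10. All other constraints are satisfied.

not feasible — violates (2)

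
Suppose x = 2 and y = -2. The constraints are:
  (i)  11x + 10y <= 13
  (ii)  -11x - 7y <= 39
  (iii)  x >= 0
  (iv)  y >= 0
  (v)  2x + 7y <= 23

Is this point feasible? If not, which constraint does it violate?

not feasible — violates (iv)

Constraint (iv): y = -2, which is not ≥ 0. All other constraints are satisfied.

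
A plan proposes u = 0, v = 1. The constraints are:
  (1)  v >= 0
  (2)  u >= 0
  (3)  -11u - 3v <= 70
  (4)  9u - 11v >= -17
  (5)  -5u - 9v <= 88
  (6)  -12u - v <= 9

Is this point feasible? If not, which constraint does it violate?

(1): 1 ≥ 0 ✓
(2): 0 ≥ 0 ✓
(3): -3 ≤ 70 ✓
(4): -11 ≥ -17 ✓
(5): -9 ≤ 88 ✓
(6): -1 ≤ 9 ✓

feasible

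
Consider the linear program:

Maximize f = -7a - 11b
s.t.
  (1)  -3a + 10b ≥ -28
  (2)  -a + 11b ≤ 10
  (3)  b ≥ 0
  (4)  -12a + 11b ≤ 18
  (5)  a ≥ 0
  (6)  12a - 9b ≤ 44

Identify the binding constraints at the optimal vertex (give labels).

(3) and (5)

Feasible corners and f = -7a - 11b:
  (0, 10/11) → f = -10
  (14/3, 4/3) → f = -142/3
  (0, 0) → f = 0
  (11/3, 0) → f = -77/3

The maximum is at (0, 0). Substituting into each constraint, equality holds for (3) and (5); the remaining constraints have slack.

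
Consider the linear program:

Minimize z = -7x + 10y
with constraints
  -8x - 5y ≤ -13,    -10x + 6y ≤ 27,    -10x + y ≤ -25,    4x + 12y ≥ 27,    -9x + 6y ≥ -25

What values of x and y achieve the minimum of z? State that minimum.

Feasible corners and z = -7x + 10y:
  (177/50, 52/5) → z = 3961/50
  (327/124, 85/62) → z = -19/4
  (7/2, 13/12) → z = -41/3
The feasible region is unbounded (it extends along (3, 5), (2, 3)), but z strictly increases along every unbounded feasible direction, so there is no improving ray and the minimum is attained at a vertex.

x = 7/2, y = 13/12, minimum z = -41/3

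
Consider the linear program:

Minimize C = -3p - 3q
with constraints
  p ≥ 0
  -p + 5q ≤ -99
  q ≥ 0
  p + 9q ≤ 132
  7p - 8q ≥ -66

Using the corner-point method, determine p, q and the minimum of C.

Vertices and C = -3p - 3q:
  (99, 0) → C = -297
  (1551/14, 33/14) → C = -2376/7
  (132, 0) → C = -396

The binding constraints are q = 0 and p + 9q = 132.
Solving simultaneously gives p = 132, q = 0.

p = 132, q = 0, minimum C = -396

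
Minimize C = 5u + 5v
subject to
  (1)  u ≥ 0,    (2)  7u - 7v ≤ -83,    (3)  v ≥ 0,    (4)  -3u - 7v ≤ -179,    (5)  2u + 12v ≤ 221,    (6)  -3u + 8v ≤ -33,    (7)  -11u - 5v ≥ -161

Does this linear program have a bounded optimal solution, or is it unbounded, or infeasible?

infeasible

The boundaries -3u + 8v = -33 and -11u - 5v = -161 meet at (1453/103, 120/103), but that point violates 7u - 7v ≤ -83. Every candidate vertex is excluded by some other constraint, so the feasible region is empty.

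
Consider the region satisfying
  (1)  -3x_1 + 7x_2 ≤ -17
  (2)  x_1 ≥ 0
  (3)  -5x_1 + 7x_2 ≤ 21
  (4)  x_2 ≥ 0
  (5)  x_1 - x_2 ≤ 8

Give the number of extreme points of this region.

Of the 10 pairwise boundary intersections, those satisfying every inequality are:
  (17/3, 0)
  (39/4, 7/4)
  (8, 0)

3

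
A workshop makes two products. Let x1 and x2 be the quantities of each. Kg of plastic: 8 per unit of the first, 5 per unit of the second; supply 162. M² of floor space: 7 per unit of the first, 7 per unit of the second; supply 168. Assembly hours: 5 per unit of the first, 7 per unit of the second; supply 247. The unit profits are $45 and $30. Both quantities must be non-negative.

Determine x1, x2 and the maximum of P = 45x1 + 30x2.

x1 = 14, x2 = 10, maximum P = 930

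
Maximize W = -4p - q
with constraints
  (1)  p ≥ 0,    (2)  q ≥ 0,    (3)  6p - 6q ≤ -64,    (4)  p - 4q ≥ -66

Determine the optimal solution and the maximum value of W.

Extreme points and W = -4p - q:
  (0, 32/3) → W = -32/3
  (0, 33/2) → W = -33/2
  (70/9, 166/9) → W = -446/9

p = 0, q = 32/3, maximum W = -32/3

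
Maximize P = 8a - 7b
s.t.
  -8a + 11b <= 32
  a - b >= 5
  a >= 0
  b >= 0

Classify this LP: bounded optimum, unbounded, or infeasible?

From the feasible point (29, 24), moving in the direction (1, 0) keeps every constraint satisfied while P increases without bound.

unbounded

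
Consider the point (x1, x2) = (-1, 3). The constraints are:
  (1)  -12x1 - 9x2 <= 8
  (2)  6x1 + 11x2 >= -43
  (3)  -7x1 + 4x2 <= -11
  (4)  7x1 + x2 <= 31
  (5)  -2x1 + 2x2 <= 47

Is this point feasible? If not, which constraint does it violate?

not feasible — violates (3)

Constraint (3): -7x1 + 4x2 = 19, which is not ≤ -11. All other constraints are satisfied.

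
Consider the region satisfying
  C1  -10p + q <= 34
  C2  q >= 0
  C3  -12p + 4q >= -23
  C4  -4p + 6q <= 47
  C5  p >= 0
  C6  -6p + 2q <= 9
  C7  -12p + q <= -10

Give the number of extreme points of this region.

Intersecting each pair of boundary lines and keeping only the points that satisfy every inequality leaves:
  (23/12, 0)
  (5/6, 0)
  (163/28, 82/7)
  (107/68, 151/17)

4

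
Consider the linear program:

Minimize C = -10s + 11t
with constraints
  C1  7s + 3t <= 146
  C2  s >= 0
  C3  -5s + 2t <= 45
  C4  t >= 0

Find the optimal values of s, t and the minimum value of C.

Corner points and C = -10s + 11t:
  (157/29, 1045/29) → C = 9925/29
  (146/7, 0) → C = -1460/7
  (0, 45/2) → C = 495/2
  (0, 0) → C = 0

The binding constraints are 7s + 3t = 146 and t = 0.
Solving simultaneously gives s = 146/7, t = 0.

s = 146/7, t = 0, minimum C = -1460/7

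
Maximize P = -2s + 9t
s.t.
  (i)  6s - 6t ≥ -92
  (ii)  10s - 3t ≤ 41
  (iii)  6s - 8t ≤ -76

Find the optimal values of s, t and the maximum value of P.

s = 87/7, t = 583/21, maximum P = 225

The binding constraints are 6s - 6t = -92 and 10s - 3t = 41.
Solving simultaneously gives s = 87/7, t = 583/21.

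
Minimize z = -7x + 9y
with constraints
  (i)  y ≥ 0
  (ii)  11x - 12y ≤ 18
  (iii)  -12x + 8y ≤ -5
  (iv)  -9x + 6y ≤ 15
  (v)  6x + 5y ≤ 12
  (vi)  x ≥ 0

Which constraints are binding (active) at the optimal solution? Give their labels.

(i) and (ii)

Extreme points and z = -7x + 9y:
  (18/11, 0) → z = -126/11
  (5/12, 0) → z = -35/12
  (234/127, 24/127) → z = -1422/127
  (121/108, 19/18) → z = 179/108

The minimum is at (18/11, 0). Substituting into each constraint, equality holds for (i) and (ii); the remaining constraints have slack.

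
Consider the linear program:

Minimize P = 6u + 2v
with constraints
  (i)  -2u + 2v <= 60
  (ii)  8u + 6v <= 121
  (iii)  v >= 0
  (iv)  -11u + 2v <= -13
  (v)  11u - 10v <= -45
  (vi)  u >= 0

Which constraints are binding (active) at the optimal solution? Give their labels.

Vertices and P = 6u + 2v:
  (160/41, 1227/82) → P = 2187/41
  (470/73, 1691/146) → P = 4511/73
  (5/2, 29/4) → P = 59/2

The minimum is at (5/2, 29/4). Substituting into each constraint, equality holds for (iv) and (v); the remaining constraints have slack.

(iv) and (v)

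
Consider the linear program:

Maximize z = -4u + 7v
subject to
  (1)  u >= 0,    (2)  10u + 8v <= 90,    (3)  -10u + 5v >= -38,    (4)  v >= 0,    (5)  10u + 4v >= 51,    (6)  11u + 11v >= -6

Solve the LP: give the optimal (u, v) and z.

Vertices and z = -4u + 7v:
  (29/5, 4) → z = 24/5
  (6/5, 39/4) → z = 1269/20
  (407/90, 13/9) → z = -359/45

The optimum lies where 10u + 8v = 90 and 10u + 4v = 51.
Solving simultaneously gives u = 6/5, v = 39/4.

u = 6/5, v = 39/4, maximum z = 1269/20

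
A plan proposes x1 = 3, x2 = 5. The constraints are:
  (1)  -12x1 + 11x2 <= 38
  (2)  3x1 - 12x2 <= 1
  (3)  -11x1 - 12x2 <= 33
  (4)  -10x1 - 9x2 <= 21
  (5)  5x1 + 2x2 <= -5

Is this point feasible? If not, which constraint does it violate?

not feasible — violates (5)

Constraint (5): 5x1 + 2x2 = 25, which is not ≤ -5. All other constraints are satisfied.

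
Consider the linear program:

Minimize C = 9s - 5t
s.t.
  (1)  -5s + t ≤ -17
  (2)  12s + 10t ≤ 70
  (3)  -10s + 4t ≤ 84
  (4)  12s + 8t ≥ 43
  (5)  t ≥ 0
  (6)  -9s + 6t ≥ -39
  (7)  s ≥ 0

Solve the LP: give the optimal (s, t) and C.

s = 120/31, t = 73/31, minimum C = 715/31

Feasible corners and C = 9s - 5t:
  (120/31, 73/31) → C = 715/31
  (179/52, 11/52) → C = 389/13
  (5, 1) → C = 40
  (43/12, 0) → C = 129/4
  (13/3, 0) → C = 39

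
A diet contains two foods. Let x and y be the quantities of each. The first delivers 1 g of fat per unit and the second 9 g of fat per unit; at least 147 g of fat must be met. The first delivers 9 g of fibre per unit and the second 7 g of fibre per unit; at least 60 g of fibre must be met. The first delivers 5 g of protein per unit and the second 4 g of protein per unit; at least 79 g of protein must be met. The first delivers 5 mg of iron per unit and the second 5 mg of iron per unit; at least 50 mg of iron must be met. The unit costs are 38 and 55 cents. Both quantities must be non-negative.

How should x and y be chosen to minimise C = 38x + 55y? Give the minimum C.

Feasible corners and C = 38x + 55y:
  (0, 79/4) → C = 4345/4
  (147, 0) → C = 5586
  (3, 16) → C = 994
The feasible region is unbounded (it extends along (0, 1), (1, 0)), but C strictly increases along every unbounded feasible direction, so there is no improving ray and the minimum is attained at a vertex.

x = 3, y = 16, minimum C = 994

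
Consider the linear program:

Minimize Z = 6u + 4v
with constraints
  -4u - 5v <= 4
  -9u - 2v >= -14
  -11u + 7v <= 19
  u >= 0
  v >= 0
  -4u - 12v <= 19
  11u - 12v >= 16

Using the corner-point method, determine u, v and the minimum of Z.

u = 16/11, v = 0, minimum Z = 96/11

Vertices and Z = 6u + 4v:
  (14/9, 0) → Z = 28/3
  (20/13, 1/13) → Z = 124/13
  (16/11, 0) → Z = 96/11

At the optimal vertex, v = 0 and 11u - 12v = 16.
Solving simultaneously gives u = 16/11, v = 0.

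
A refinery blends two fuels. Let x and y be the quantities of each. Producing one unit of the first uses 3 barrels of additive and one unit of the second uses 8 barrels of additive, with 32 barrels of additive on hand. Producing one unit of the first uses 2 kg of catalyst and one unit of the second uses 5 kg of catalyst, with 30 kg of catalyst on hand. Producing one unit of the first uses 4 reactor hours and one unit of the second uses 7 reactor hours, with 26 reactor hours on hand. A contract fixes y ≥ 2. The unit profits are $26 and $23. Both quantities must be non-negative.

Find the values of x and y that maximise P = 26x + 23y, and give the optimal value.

Extreme points and P = 26x + 23y:
  (0, 26/7) → P = 598/7
  (0, 2) → P = 46
  (3, 2) → P = 124

The optimum lies where 4x + 7y = 26 and y = 2.
Solving simultaneously gives x = 3, y = 2.

x = 3, y = 2, maximum P = 124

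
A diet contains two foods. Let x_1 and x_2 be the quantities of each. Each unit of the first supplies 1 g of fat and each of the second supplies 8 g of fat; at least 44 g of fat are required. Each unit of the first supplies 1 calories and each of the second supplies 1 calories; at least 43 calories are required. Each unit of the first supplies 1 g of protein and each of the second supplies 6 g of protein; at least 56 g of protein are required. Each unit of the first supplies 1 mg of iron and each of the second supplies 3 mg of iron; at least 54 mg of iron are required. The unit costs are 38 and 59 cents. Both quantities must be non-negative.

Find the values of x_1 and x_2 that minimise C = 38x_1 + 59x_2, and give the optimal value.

x_1 = 75/2, x_2 = 11/2, minimum C = 3499/2

Corner points and C = 38x_1 + 59x_2:
  (0, 43) → C = 2537
  (56, 0) → C = 2128
  (75/2, 11/2) → C = 3499/2
  (52, 2/3) → C = 6046/3
The feasible region is unbounded (it extends along (0, 1), (1, 0)), but C strictly increases along every unbounded feasible direction, so there is no improving ray and the minimum is attained at a vertex.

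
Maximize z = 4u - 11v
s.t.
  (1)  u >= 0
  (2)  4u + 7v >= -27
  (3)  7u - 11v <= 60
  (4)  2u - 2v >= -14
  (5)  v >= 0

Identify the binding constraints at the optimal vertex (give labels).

(3) and (5)

Feasible corners and z = 4u - 11v:
  (0, 7) → z = -77
  (0, 0) → z = 0
  (60/7, 0) → z = 240/7
The feasible region is unbounded (it extends along (11, 7), (1, 1)), but z strictly decreases along every unbounded feasible direction, so there is no improving ray and the maximum is attained at a vertex.

The maximum is at (60/7, 0). Substituting into each constraint, equality holds for (3) and (5); the remaining constraints have slack.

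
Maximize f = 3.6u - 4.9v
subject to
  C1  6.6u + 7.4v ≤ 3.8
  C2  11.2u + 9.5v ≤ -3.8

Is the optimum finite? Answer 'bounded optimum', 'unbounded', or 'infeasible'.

From the feasible point (-3211/1009, 3382/1009), moving in the direction (9.5, -11.2) keeps every constraint satisfied while f increases without bound.

unbounded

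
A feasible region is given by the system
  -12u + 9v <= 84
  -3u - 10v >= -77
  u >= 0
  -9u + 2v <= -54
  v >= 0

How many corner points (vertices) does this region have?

The feasible vertices (each the meet of two boundaries and inside every other half-plane) are:
  (347/48, 177/32)
  (77/3, 0)
  (6, 0)

3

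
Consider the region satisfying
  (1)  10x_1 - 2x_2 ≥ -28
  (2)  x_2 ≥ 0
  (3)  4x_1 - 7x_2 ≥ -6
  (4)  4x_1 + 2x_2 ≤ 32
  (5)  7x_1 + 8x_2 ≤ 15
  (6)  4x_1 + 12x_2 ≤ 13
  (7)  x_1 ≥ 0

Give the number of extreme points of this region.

Of the 21 pairwise boundary intersections, those satisfying every inequality are:
  (15/7, 0)
  (0, 0)
  (1/4, 1)
  (0, 6/7)
  (19/13, 31/52)

5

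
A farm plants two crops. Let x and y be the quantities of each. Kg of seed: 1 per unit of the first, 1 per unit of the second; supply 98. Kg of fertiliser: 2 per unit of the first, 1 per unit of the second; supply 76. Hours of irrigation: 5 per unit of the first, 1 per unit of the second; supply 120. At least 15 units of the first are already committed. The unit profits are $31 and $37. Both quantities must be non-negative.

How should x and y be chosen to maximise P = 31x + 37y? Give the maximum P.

x = 15, y = 45, maximum P = 2130

Feasible corners and P = 31x + 37y:
  (24, 0) → P = 744
  (15, 0) → P = 465
  (15, 45) → P = 2130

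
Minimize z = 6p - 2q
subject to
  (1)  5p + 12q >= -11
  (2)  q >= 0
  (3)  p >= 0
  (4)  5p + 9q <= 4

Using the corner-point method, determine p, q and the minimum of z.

Feasible corners and z = 6p - 2q:
  (0, 0) → z = 0
  (4/5, 0) → z = 24/5
  (0, 4/9) → z = -8/9

At the optimal vertex, p = 0 and 5p + 9q = 4.
Solving simultaneously gives p = 0, q = 4/9.

p = 0, q = 4/9, minimum z = -8/9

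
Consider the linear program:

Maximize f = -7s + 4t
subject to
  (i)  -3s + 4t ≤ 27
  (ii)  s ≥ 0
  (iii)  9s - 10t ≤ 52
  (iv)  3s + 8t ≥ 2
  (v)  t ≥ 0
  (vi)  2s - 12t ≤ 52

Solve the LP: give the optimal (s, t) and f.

s = 0, t = 27/4, maximum f = 27

Vertices and f = -7s + 4t:
  (0, 27/4) → f = 27
  (239/3, 133/2) → f = -875/3
  (0, 1/4) → f = 1
  (52/9, 0) → f = -364/9
  (2/3, 0) → f = -14/3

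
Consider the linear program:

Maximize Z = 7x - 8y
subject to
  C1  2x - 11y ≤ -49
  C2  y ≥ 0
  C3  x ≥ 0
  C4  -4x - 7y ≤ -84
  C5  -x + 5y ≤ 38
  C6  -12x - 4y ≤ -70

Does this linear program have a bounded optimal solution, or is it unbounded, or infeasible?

From the feasible point (581/58, 182/29), moving in the direction (5, 1) keeps every constraint satisfied while Z increases without bound.

unbounded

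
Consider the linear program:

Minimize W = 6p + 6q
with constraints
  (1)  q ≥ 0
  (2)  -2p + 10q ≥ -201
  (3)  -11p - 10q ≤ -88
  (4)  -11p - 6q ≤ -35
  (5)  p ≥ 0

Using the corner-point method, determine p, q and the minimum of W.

p = 8, q = 0, minimum W = 48

Vertices and W = 6p + 6q:
  (201/2, 0) → W = 603
  (8, 0) → W = 48
  (0, 44/5) → W = 264/5
The feasible region is unbounded (it extends along (0, 1), (5, 1)), but W strictly increases along every unbounded feasible direction, so there is no improving ray and the minimum is attained at a vertex.

The optimum lies where q = 0 and -11p - 10q = -88.
Solving simultaneously gives p = 8, q = 0.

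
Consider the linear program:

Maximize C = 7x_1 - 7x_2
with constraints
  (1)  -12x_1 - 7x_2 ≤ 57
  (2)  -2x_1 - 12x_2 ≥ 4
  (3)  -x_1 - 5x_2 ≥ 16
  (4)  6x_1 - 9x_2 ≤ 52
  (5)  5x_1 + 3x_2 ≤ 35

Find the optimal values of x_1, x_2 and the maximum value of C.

Extreme points and C = 7x_1 - 7x_2:
  (-173/53, -135/53) → C = -266/53
  (-149/150, -161/25) → C = 5719/150
  (116/39, -148/39) → C = 616/13

The binding constraints are -x_1 - 5x_2 = 16 and 6x_1 - 9x_2 = 52.
Solving simultaneously gives x_1 = 116/39, x_2 = -148/39.

x_1 = 116/39, x_2 = -148/39, maximum C = 616/13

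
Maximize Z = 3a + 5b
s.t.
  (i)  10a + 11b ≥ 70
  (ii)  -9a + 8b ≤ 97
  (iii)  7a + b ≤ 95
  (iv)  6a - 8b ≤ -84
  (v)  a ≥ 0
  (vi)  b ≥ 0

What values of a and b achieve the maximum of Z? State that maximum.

Extreme points and Z = 3a + 5b:
  (51/5, 118/5) → Z = 743/5
  (0, 97/8) → Z = 485/8
  (338/31, 579/31) → Z = 3909/31
  (0, 21/2) → Z = 105/2

The optimum lies where -9a + 8b = 97 and 7a + b = 95.
Solving simultaneously gives a = 51/5, b = 118/5.

a = 51/5, b = 118/5, maximum Z = 743/5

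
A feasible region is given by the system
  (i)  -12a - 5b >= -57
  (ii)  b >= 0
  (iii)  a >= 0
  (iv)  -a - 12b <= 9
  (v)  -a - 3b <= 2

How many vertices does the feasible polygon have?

3

Of the 10 pairwise boundary intersections, those satisfying every inequality are:
  (19/4, 0)
  (0, 57/5)
  (0, 0)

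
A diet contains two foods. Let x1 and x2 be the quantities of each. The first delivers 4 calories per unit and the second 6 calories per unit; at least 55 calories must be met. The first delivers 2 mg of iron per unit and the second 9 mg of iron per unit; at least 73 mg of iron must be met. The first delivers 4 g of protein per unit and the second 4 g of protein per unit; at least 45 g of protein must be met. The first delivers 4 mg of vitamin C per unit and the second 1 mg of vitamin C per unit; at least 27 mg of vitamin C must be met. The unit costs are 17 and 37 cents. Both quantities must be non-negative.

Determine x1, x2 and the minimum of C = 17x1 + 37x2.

x1 = 5, x2 = 7, minimum C = 344

Extreme points and C = 17x1 + 37x2:
  (0, 27) → C = 999
  (73/2, 0) → C = 1241/2
  (5, 7) → C = 344
The feasible region is unbounded (it extends along (0, 1), (1, 0)), but C strictly increases along every unbounded feasible direction, so there is no improving ray and the minimum is attained at a vertex.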